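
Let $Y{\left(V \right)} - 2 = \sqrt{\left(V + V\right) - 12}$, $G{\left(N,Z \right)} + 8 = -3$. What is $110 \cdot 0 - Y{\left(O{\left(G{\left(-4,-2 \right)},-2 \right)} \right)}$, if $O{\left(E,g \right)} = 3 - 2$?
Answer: $-2 - i \sqrt{10} \approx -2.0 - 3.1623 i$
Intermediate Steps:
$G{\left(N,Z \right)} = -11$ ($G{\left(N,Z \right)} = -8 - 3 = -11$)
$O{\left(E,g \right)} = 1$
$Y{\left(V \right)} = 2 + \sqrt{-12 + 2 V}$ ($Y{\left(V \right)} = 2 + \sqrt{\left(V + V\right) - 12} = 2 + \sqrt{2 V - 12} = 2 + \sqrt{-12 + 2 V}$)
$110 \cdot 0 - Y{\left(O{\left(G{\left(-4,-2 \right)},-2 \right)} \right)} = 110 \cdot 0 - \left(2 + \sqrt{-12 + 2 \cdot 1}\right) = 0 - \left(2 + \sqrt{-12 + 2}\right) = 0 - \left(2 + \sqrt{-10}\right) = 0 - \left(2 + i \sqrt{10}\right) = -2 - i \sqrt{10}$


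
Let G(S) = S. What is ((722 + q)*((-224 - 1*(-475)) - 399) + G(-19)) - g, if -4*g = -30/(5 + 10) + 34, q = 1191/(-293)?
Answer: -31135763/293 ≈ -1.0627e+5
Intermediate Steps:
q = -1191/293 (q = 1191*(-1/293) = -1191/293 ≈ -4.0648)
g = -8 (g = -(-30/(5 + 10) + 34)/4 = -(-30/15 + 34)/4 = -((1/15)*(-30) + 34)/4 = -(-2 + 34)/4 = -¼*32 = -8)
((722 + q)*((-224 - 1*(-475)) - 399) + G(-19)) - g = ((722 - 1191/293)*((-224 - 1*(-475)) - 399) - 19) - 1*(-8) = (210355*((-224 + 475) - 399)/293 - 19) + 8 = (210355*(251 - 399)/293 - 19) + 8 = ((210355/293)*(-148) - 19) + 8 = (-31132540/293 - 19) + 8 = -31138107/293 + 8 = -31135763/293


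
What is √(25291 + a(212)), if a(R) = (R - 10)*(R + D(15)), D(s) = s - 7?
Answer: √69731 ≈ 264.07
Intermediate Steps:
D(s) = -7 + s
a(R) = (-10 + R)*(8 + R) (a(R) = (R - 10)*(R + (-7 + 15)) = (-10 + R)*(R + 8) = (-10 + R)*(8 + R))
√(25291 + a(212)) = √(25291 + (-80 + 212² - 2*212)) = √(25291 + (-80 + 44944 - 424)) = √(25291 + 44440) = √69731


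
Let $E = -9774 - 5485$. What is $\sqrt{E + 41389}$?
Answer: $\sqrt{26130} \approx 161.65$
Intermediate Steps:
$E = -15259$ ($E = -9774 - 5485 = -15259$)
$\sqrt{E + 41389} = \sqrt{-15259 + 41389} = \sqrt{26130}$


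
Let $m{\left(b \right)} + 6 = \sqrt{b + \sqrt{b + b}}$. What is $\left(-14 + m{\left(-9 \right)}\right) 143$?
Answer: $-2860 + 143 \sqrt{-9 + 3 i \sqrt{2}} \approx -2761.4 + 440.17 i$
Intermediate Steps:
$m{\left(b \right)} = -6 + \sqrt{b + \sqrt{2} \sqrt{b}}$ ($m{\left(b \right)} = -6 + \sqrt{b + \sqrt{b + b}} = -6 + \sqrt{b + \sqrt{2 b}} = -6 + \sqrt{b + \sqrt{2} \sqrt{b}}$)
$\left(-14 + m{\left(-9 \right)}\right) 143 = \left(-14 - \left(6 - \sqrt{-9 + \sqrt{2} \sqrt{-9}}\right)\right) 143 = \left(-14 - \left(6 - \sqrt{-9 + \sqrt{2} \cdot 3 i}\right)\right) 143 = \left(-14 - \left(6 - \sqrt{-9 + 3 i \sqrt{2}}\right)\right) 143 = \left(-20 + \sqrt{-9 + 3 i \sqrt{2}}\right) 143 = -2860 + 143 \sqrt{-9 + 3 i \sqrt{2}}$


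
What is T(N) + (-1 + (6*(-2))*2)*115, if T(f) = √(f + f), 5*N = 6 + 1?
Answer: -2875 + √70/5 ≈ -2873.3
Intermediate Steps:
N = 7/5 (N = (6 + 1)/5 = (⅕)*7 = 7/5 ≈ 1.4000)
T(f) = √2*√f (T(f) = √(2*f) = √2*√f)
T(N) + (-1 + (6*(-2))*2)*115 = √2*√(7/5) + (-1 + (6*(-2))*2)*115 = √2*(√35/5) + (-1 - 12*2)*115 = √70/5 + (-1 - 24)*115 = √70/5 - 25*115 = √70/5 - 2875 = -2875 + √70/5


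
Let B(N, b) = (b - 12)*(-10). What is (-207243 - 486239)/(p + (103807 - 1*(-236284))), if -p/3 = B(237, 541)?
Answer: -693482/355961 ≈ -1.9482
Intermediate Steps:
B(N, b) = 120 - 10*b (B(N, b) = (-12 + b)*(-10) = 120 - 10*b)
p = 15870 (p = -3*(120 - 10*541) = -3*(120 - 5410) = -3*(-5290) = 15870)
(-207243 - 486239)/(p + (103807 - 1*(-236284))) = (-207243 - 486239)/(15870 + (103807 - 1*(-236284))) = -693482/(15870 + (103807 + 236284)) = -693482/(15870 + 340091) = -693482/355961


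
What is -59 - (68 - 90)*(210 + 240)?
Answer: 9841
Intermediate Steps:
-59 - (68 - 90)*(210 + 240) = -59 - (-22)*450 = -59 - 1*(-9900) = -59 + 9900 = 9841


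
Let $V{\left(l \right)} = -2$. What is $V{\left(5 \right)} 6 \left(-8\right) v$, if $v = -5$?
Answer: $-480$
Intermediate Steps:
$V{\left(5 \right)} 6 \left(-8\right) v = - 2 \cdot 6 \left(-8\right) \left(-5\right) = \left(-2\right) \left(-48\right) \left(-5\right) = 96 \left(-5\right) = -480$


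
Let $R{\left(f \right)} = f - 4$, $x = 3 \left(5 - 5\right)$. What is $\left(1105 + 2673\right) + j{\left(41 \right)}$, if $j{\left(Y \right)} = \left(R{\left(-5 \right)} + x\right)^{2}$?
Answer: $3859$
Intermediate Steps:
$x = 0$ ($x = 3 \cdot 0 = 0$)
$R{\left(f \right)} = -4 + f$
$j{\left(Y \right)} = 81$ ($j{\left(Y \right)} = \left(\left(-4 - 5\right) + 0\right)^{2} = \left(-9 + 0\right)^{2} = \left(-9\right)^{2} = 81$)
$\left(1105 + 2673\right) + j{\left(41 \right)} = \left(1105 + 2673\right) + 81 = 3778 + 81 = 3859$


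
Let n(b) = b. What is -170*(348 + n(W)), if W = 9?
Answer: -60690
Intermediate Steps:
-170*(348 + n(W)) = -170*(348 + 9) = -170*357 = -60690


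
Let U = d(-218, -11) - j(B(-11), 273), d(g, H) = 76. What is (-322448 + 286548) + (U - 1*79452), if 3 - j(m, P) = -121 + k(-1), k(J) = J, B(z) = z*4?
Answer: -115401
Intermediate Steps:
B(z) = 4*z
j(m, P) = 125 (j(m, P) = 3 - (-121 - 1) = 3 - 1*(-122) = 3 + 122 = 125)
U = -49 (U = 76 - 1*125 = 76 - 125 = -49)
(-322448 + 286548) + (U - 1*79452) = (-322448 + 286548) + (-49 - 1*79452) = -35900 + (-49 - 79452) = -35900 - 79501 = -115401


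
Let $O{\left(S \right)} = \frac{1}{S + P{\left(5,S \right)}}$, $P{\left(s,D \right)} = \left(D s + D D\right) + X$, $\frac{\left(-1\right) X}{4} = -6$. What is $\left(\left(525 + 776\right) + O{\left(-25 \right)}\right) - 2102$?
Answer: $- \frac{399698}{499} \approx -801.0$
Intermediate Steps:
$X = 24$ ($X = \left(-4\right) \left(-6\right) = 24$)
$P{\left(s,D \right)} = 24 + D^{2} + D s$ ($P{\left(s,D \right)} = \left(D s + D D\right) + 24 = \left(D s + D^{2}\right) + 24 = \left(D^{2} + D s\right) + 24 = 24 + D^{2} + D s$)
$O{\left(S \right)} = \frac{1}{24 + S^{2} + 6 S}$ ($O{\left(S \right)} = \frac{1}{S + \left(24 + S^{2} + S 5\right)} = \frac{1}{S + \left(24 + S^{2} + 5 S\right)} = \frac{1}{24 + S^{2} + 6 S}$)
$\left(\left(525 + 776\right) + O{\left(-25 \right)}\right) - 2102 = \left(\left(525 + 776\right) + \frac{1}{24 + \left(-25\right)^{2} + 6 \left(-25\right)}\right) - 2102 = \left(1301 + \frac{1}{24 + 625 - 150}\right) - 2102 = \left(1301 + \frac{1}{499}\right) - 2102 = \frac{649200}{499} - 2102 = - \frac{399698}{499}$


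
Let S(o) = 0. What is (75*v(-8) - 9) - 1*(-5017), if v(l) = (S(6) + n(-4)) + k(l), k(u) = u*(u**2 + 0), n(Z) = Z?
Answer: -33692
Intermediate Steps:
k(u) = u**3 (k(u) = u*u**2 = u**3)
v(l) = -4 + l**3 (v(l) = (0 - 4) + l**3 = -4 + l**3)
(75*v(-8) - 9) - 1*(-5017) = (75*(-4 + (-8)**3) - 9) - 1*(-5017) = (75*(-4 - 512) - 9) + 5017 = (75*(-516) - 9) + 5017 = (-38700 - 9) + 5017 = -38709 + 5017 = -33692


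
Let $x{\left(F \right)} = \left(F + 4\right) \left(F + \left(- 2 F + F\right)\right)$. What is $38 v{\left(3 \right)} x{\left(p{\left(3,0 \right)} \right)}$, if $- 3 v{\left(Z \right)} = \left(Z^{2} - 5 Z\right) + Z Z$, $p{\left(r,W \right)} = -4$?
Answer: $0$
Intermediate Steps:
$x{\left(F \right)} = 0$ ($x{\left(F \right)} = \left(4 + F\right) \left(F - F\right) = \left(4 + F\right) 0 = 0$)
$v{\left(Z \right)} = - \frac{2 Z^{2}}{3} + \frac{5 Z}{3}$ ($v{\left(Z \right)} = - \frac{\left(Z^{2} - 5 Z\right) + Z Z}{3} = - \frac{\left(Z^{2} - 5 Z\right) + Z^{2}}{3} = - \frac{- 5 Z + 2 Z^{2}}{3} = - \frac{2 Z^{2}}{3} + \frac{5 Z}{3}$)
$38 v{\left(3 \right)} x{\left(p{\left(3,0 \right)} \right)} = 38 \cdot \frac{1}{3} \cdot 3 \left(5 - 6\right) 0 = 38 \cdot \frac{1}{3} \cdot 3 \left(-1\right) 0 = 38 \left(-1\right) 0 = \left(-38\right) 0 = 0$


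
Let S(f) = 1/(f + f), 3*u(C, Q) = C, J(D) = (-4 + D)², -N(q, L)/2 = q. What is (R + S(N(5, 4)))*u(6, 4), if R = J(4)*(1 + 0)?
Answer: -⅒ ≈ -0.10000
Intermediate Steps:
N(q, L) = -2*q
u(C, Q) = C/3
R = 0 (R = (-4 + 4)²*(1 + 0) = 0²*1 = 0*1 = 0)
S(f) = 1/(2*f)
(R + S(N(5, 4)))*u(6, 4) = (0 + 1/(2*((-2*5))))*((⅓)*6) = (0 + (½)/(-10))*2 = (0 + (½)*(-⅒))*2 = (0 - 1/20)*2 = -1/20*2 = -⅒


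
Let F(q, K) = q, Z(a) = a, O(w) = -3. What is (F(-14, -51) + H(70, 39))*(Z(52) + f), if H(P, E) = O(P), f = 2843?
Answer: -49215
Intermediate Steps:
H(P, E) = -3
(F(-14, -51) + H(70, 39))*(Z(52) + f) = (-14 - 3)*(52 + 2843) = -17*2895 = -49215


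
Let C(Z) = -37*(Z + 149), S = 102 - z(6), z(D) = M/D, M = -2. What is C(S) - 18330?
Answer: -82888/3 ≈ -27629.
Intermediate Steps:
z(D) = -2/D
S = 307/3 (S = 102 - (-2)/6 = 102 - 1*(-⅓) = 102 + ⅓ = 307/3 ≈ 102.33)
C(Z) = -5513 - 37*Z (C(Z) = -37*(149 + Z) = -5513 - 37*Z)
C(S) - 18330 = (-5513 - 37*307/3) - 18330 = (-5513 - 11359/3) - 18330 = -27898/3 - 18330 = -82888/3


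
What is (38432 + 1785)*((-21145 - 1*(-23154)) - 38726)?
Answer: -1476647589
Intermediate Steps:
(38432 + 1785)*((-21145 - 1*(-23154)) - 38726) = 40217*((-21145 + 23154) - 38726) = 40217*(2009 - 38726) = 40217*(-36717) = -1476647589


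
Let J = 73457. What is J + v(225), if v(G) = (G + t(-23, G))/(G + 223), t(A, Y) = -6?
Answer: 32908955/448 ≈ 73458.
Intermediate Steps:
v(G) = (-6 + G)/(223 + G) (v(G) = (G - 6)/(G + 223) = (-6 + G)/(223 + G))
J + v(225) = 73457 + (-6 + 225)/(223 + 225) = 73457 + 219/448 = 32908955/448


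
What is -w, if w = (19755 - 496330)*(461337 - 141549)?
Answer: 152402966100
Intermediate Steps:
w = -152402966100 (w = -476575*319788 = -152402966100)
-w = -1*(-152402966100) = 152402966100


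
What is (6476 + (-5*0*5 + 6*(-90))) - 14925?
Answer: -8989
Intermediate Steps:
(6476 + (-5*0*5 + 6*(-90))) - 14925 = (6476 + (0*5 - 540)) - 14925 = (6476 + (0 - 540)) - 14925 = (6476 - 540) - 14925 = 5936 - 14925 = -8989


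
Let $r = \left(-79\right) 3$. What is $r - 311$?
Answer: $-548$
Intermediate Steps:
$r = -237$
$r - 311 = -237 - 311 = -548$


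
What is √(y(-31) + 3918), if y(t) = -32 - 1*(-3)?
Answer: √3889 ≈ 62.362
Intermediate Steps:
y(t) = -29 (y(t) = -32 + 3 = -29)
√(y(-31) + 3918) = √(-29 + 3918) = √3889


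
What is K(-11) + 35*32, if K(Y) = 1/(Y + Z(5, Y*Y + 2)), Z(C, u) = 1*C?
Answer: 6719/6 ≈ 1119.8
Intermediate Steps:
Z(C, u) = C
K(Y) = 1/(5 + Y) (K(Y) = 1/(Y + 5) = 1/(5 + Y))
K(-11) + 35*32 = 1/(5 - 11) + 35*32 = 1/(-6) + 1120 = -1/6 + 1120 = 6719/6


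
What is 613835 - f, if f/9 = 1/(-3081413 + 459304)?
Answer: 1609542278024/2622109 ≈ 6.1384e+5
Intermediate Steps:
f = -9/2622109 (f = 9/(-3081413 + 459304) = 9/(-2622109) = 9*(-1/2622109) = -9/2622109 ≈ -3.4324e-6)
613835 - f = 613835 - 1*(-9/2622109) = 613835 + 9/2622109 = 1609542278024/2622109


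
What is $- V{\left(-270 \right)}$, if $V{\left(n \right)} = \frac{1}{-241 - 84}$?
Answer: $\frac{1}{325} \approx 0.0030769$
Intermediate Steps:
$V{\left(n \right)} = - \frac{1}{325}$ ($V{\left(n \right)} = \frac{1}{-325} = - \frac{1}{325}$)
$- V{\left(-270 \right)} = \left(-1\right) \left(- \frac{1}{325}\right) = \frac{1}{325}$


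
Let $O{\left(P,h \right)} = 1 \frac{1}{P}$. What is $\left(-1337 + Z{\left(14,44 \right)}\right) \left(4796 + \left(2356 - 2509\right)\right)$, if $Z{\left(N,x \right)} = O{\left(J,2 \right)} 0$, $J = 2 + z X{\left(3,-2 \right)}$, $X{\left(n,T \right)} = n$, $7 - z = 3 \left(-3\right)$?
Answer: $-6207691$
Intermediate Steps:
$z = 16$ ($z = 7 - 3 \left(-3\right) = 7 - -9 = 7 + 9 = 16$)
$J = 50$ ($J = 2 + 16 \cdot 3 = 2 + 48 = 50$)
$O{\left(P,h \right)} = \frac{1}{P}$
$Z{\left(N,x \right)} = 0$ ($Z{\left(N,x \right)} = \frac{1}{50} \cdot 0 = 0$)
$\left(-1337 + Z{\left(14,44 \right)}\right) \left(4796 + \left(2356 - 2509\right)\right) = \left(-1337 + 0\right) \left(4796 + \left(2356 - 2509\right)\right) = - 1337 \left(4796 + \left(2356 - 2509\right)\right) = - 1337 \left(4796 - 153\right) = \left(-1337\right) 4643 = -6207691$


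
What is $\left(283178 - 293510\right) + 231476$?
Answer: $221144$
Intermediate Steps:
$\left(283178 - 293510\right) + 231476 = -10332 + 231476 = 221144$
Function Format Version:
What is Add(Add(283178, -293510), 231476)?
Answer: 221144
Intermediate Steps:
Add(Add(283178, -293510), 231476) = Add(-10332, 231476) = 221144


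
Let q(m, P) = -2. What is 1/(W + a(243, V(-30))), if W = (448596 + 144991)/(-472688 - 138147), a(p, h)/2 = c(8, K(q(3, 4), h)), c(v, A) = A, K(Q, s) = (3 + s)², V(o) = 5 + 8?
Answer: 610835/312153933 ≈ 0.0019568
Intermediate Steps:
V(o) = 13
a(p, h) = 2*(3 + h)²
W = -593587/610835 (W = 593587/(-610835) = 593587*(-1/610835) = -593587/610835 ≈ -0.97176)
1/(W + a(243, V(-30))) = 1/(-593587/610835 + 2*(3 + 13)²) = 1/(-593587/610835 + 2*16²) = 1/(-593587/610835 + 2*256) = 1/(-593587/610835 + 512) = 1/(312153933/610835) = 610835/312153933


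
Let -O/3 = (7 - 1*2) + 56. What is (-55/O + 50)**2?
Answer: 84732025/33489 ≈ 2530.1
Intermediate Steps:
O = -183 (O = -3*((7 - 1*2) + 56) = -3*((7 - 2) + 56) = -3*(5 + 56) = -3*61 = -183)
(-55/O + 50)**2 = (-55/(-183) + 50)**2 = (-55*(-1/183) + 50)**2 = (55/183 + 50)**2 = (9205/183)**2 = 84732025/33489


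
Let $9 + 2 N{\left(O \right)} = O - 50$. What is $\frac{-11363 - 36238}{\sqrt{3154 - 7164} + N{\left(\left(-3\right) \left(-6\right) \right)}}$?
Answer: $\frac{433698}{1969} + \frac{21156 i \sqrt{4010}}{1969} \approx 220.26 + 680.39 i$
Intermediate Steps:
$N{\left(O \right)} = - \frac{59}{2} + \frac{O}{2}$ ($N{\left(O \right)} = - \frac{9}{2} + \frac{O - 50}{2} = - \frac{9}{2} + \frac{-50 + O}{2} = - \frac{9}{2} + \left(-25 + \frac{O}{2}\right) = - \frac{59}{2} + \frac{O}{2}$)
$\frac{-11363 - 36238}{\sqrt{3154 - 7164} + N{\left(\left(-3\right) \left(-6\right) \right)}} = \frac{-11363 - 36238}{\sqrt{3154 - 7164} - \left(\frac{59}{2} - \frac{\left(-3\right) \left(-6\right)}{2}\right)} = - \frac{47601}{\sqrt{-4010} + \left(- \frac{59}{2} + \frac{1}{2} \cdot 18\right)} = - \frac{47601}{i \sqrt{4010} + \left(- \frac{59}{2} + 9\right)} = - \frac{47601}{i \sqrt{4010} - \frac{41}{2}} = - \frac{47601}{- \frac{41}{2} + i \sqrt{4010}}$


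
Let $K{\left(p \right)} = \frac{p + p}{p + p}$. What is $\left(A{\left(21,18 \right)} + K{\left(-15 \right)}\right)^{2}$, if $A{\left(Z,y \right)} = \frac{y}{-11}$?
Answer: $\frac{49}{121} \approx 0.40496$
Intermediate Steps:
$K{\left(p \right)} = 1$ ($K{\left(p \right)} = \frac{2 p}{2 p} = 2 p \frac{1}{2 p} = 1$)
$A{\left(Z,y \right)} = - \frac{y}{11}$ ($A{\left(Z,y \right)} = y \left(- \frac{1}{11}\right) = - \frac{y}{11}$)
$\left(A{\left(21,18 \right)} + K{\left(-15 \right)}\right)^{2} = \left(\left(- \frac{1}{11}\right) 18 + 1\right)^{2} = \left(- \frac{18}{11} + 1\right)^{2} = \left(- \frac{7}{11}\right)^{2} = \frac{49}{121}$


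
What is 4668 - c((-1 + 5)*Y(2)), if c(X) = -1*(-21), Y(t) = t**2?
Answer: 4647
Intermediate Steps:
c(X) = 21
4668 - c((-1 + 5)*Y(2)) = 4668 - 1*21 = 4668 - 21 = 4647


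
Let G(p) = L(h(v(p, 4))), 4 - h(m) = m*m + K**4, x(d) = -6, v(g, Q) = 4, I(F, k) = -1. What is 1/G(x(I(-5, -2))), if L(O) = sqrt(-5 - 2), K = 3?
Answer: -I*sqrt(7)/7 ≈ -0.37796*I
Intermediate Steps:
h(m) = -77 - m**2 (h(m) = 4 - (m*m + 3**4) = 4 - (m**2 + 81) = 4 - (81 + m**2) = 4 + (-81 - m**2) = -77 - m**2)
L(O) = I*sqrt(7) (L(O) = sqrt(-7) = I*sqrt(7))
G(p) = I*sqrt(7)
1/G(x(I(-5, -2))) = 1/(I*sqrt(7)) = -I*sqrt(7)/7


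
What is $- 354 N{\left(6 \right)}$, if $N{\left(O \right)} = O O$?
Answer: $-12744$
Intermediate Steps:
$N{\left(O \right)} = O^{2}$
$- 354 N{\left(6 \right)} = - 354 \cdot 6^{2} = \left(-354\right) 36 = -12744$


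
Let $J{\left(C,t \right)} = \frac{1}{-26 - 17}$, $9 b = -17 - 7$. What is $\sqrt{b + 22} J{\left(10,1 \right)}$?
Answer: $- \frac{\sqrt{174}}{129} \approx -0.10226$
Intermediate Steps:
$b = - \frac{8}{3}$ ($b = \frac{-17 - 7}{9} = \frac{1}{9} \left(-24\right) = - \frac{8}{3} \approx -2.6667$)
$J{\left(C,t \right)} = - \frac{1}{43}$ ($J{\left(C,t \right)} = \frac{1}{-43} = - \frac{1}{43}$)
$\sqrt{b + 22} J{\left(10,1 \right)} = \sqrt{- \frac{8}{3} + 22} \left(- \frac{1}{43}\right) = \sqrt{\frac{58}{3}} \left(- \frac{1}{43}\right) = \frac{\sqrt{174}}{3} \left(- \frac{1}{43}\right) = - \frac{\sqrt{174}}{129}$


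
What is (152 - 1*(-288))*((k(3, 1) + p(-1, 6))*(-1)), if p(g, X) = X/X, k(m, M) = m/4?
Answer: -770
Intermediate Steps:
k(m, M) = m/4 (k(m, M) = m*(1/4) = m/4)
p(g, X) = 1
(152 - 1*(-288))*((k(3, 1) + p(-1, 6))*(-1)) = (152 - 1*(-288))*(((1/4)*3 + 1)*(-1)) = (152 + 288)*((3/4 + 1)*(-1)) = 440*((7/4)*(-1)) = 440*(-7/4) = -770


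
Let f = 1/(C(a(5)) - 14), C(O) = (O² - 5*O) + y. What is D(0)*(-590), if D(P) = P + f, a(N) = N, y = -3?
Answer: 590/17 ≈ 34.706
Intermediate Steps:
C(O) = -3 + O² - 5*O (C(O) = (O² - 5*O) - 3 = -3 + O² - 5*O)
f = -1/17 (f = 1/((-3 + 5² - 5*5) - 14) = 1/((-3 + 25 - 25) - 14) = 1/(-3 - 14) = 1/(-17) = -1/17 ≈ -0.058824)
D(P) = -1/17 + P (D(P) = P - 1/17 = -1/17 + P)
D(0)*(-590) = (-1/17 + 0)*(-590) = -1/17*(-590) = 590/17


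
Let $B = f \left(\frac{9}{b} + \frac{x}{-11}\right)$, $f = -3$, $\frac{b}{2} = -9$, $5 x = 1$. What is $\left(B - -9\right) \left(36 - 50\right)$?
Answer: $- \frac{8127}{55} \approx -147.76$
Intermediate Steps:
$x = \frac{1}{5}$ ($x = \frac{1}{5} \cdot 1 = \frac{1}{5} \approx 0.2$)
$b = -18$ ($b = 2 \left(-9\right) = -18$)
$B = \frac{171}{110}$ ($B = - 3 \left(\frac{9}{-18} + \frac{1}{5 \left(-11\right)}\right) = - 3 \left(9 \left(- \frac{1}{18}\right) + \frac{1}{5} \left(- \frac{1}{11}\right)\right) = - 3 \left(- \frac{1}{2} - \frac{1}{55}\right) = \left(-3\right) \left(- \frac{57}{110}\right) = \frac{171}{110} \approx 1.5545$)
$\left(B - -9\right) \left(36 - 50\right) = \left(\frac{171}{110} - -9\right) \left(36 - 50\right) = \left(\frac{171}{110} + 9\right) \left(36 - 50\right) = \frac{1161}{110} \left(-14\right) = - \frac{8127}{55}$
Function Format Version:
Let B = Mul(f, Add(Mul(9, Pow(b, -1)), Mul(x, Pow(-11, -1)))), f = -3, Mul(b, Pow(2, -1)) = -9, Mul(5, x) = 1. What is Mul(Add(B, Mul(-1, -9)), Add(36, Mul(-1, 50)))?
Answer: Rational(-8127, 55) ≈ -147.76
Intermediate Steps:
x = Rational(1, 5) (x = Mul(Rational(1, 5), 1) = Rational(1, 5) ≈ 0.20000)
b = -18 (b = Mul(2, -9) = -18)
B = Rational(171, 110) (B = Mul(-3, Add(Mul(9, Pow(-18, -1)), Mul(Rational(1, 5), Pow(-11, -1)))) = Mul(-3, Add(Mul(9, Rational(-1, 18)), Mul(Rational(1, 5), Rational(-1, 11)))) = Mul(-3, Add(Rational(-1, 2), Rational(-1, 55))) = Mul(-3, Rational(-57, 110)) = Rational(171, 110) ≈ 1.5545)
Mul(Add(B, Mul(-1, -9)), Add(36, Mul(-1, 50))) = Mul(Add(Rational(171, 110), Mul(-1, -9)), Add(36, Mul(-1, 50))) = Mul(Add(Rational(171, 110), 9), Add(36, -50)) = Mul(Rational(1161, 110), -14) = Rational(-8127, 55)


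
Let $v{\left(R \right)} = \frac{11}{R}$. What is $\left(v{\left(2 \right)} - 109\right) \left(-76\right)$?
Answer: $7866$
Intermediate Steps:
$\left(v{\left(2 \right)} - 109\right) \left(-76\right) = \left(\frac{11}{2} - 109\right) \left(-76\right) = \left(- \frac{207}{2}\right) \left(-76\right) = 7866$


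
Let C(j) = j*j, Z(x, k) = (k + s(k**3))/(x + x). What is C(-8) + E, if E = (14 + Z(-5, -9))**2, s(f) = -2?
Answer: 29201/100 ≈ 292.01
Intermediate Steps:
Z(x, k) = (-2 + k)/(2*x) (Z(x, k) = (k - 2)/(x + x) = (-2 + k)/((2*x)) = (-2 + k)*(1/(2*x)) = (-2 + k)/(2*x))
E = 22801/100 (E = (14 + (1/2)*(-2 - 9)/(-5))**2 = (14 + (1/2)*(-1/5)*(-11))**2 = (14 + 11/10)**2 = (151/10)**2 = 22801/100 ≈ 228.01)
C(j) = j**2
C(-8) + E = (-8)**2 + 22801/100 = 64 + 22801/100 = 29201/100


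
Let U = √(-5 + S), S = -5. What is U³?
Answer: -10*I*√10 ≈ -31.623*I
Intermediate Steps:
U = I*√10 (U = √(-5 - 5) = √(-10) = I*√10 ≈ 3.1623*I)
U³ = (I*√10)³ = -10*I*√10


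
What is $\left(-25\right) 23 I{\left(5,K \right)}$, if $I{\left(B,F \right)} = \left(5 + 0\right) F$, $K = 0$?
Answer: $0$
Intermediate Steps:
$I{\left(B,F \right)} = 5 F$
$\left(-25\right) 23 I{\left(5,K \right)} = \left(-25\right) 23 \cdot 5 \cdot 0 = \left(-575\right) 0 = 0$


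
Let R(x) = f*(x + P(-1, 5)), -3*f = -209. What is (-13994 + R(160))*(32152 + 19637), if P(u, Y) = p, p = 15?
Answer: -93341041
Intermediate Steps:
P(u, Y) = 15
f = 209/3 (f = -⅓*(-209) = 209/3 ≈ 69.667)
R(x) = 1045 + 209*x/3 (R(x) = 209*(x + 15)/3 = 209*(15 + x)/3 = 1045 + 209*x/3)
(-13994 + R(160))*(32152 + 19637) = (-13994 + (1045 + (209/3)*160))*(32152 + 19637) = (-13994 + (1045 + 33440/3))*51789 = (-13994 + 36575/3)*51789 = -5407/3*51789 = -93341041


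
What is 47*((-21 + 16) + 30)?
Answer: 1175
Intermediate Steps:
47*((-21 + 16) + 30) = 47*(-5 + 30) = 47*25 = 1175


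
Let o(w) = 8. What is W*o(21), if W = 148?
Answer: 1184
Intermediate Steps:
W*o(21) = 148*8 = 1184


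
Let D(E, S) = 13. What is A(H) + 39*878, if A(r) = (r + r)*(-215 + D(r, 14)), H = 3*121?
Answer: -112410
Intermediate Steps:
H = 363
A(r) = -404*r (A(r) = (r + r)*(-215 + 13) = (2*r)*(-202) = -404*r)
A(H) + 39*878 = -404*363 + 39*878 = -146652 + 34242 = -112410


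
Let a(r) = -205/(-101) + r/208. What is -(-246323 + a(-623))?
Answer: 5174773867/21008 ≈ 2.4632e+5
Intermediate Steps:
a(r) = 205/101 + r/208 (a(r) = -205*(-1/101) + r*(1/208) = 205/101 + r/208)
-(-246323 + a(-623)) = -(-246323 + (205/101 + (1/208)*(-623))) = -(-246323 + (205/101 - 623/208)) = -(-246323 - 20283/21008) = -1*(-5174773867/21008) = 5174773867/21008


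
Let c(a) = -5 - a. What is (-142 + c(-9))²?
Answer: 19044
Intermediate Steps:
(-142 + c(-9))² = (-142 + (-5 - 1*(-9)))² = (-142 + (-5 + 9))² = (-142 + 4)² = (-138)² = 19044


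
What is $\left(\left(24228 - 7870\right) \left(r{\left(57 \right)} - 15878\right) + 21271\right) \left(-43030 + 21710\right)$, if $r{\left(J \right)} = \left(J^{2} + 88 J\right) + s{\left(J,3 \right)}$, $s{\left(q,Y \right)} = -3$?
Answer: $2655645999240$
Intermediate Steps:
$r{\left(J \right)} = -3 + J^{2} + 88 J$ ($r{\left(J \right)} = \left(J^{2} + 88 J\right) - 3 = -3 + J^{2} + 88 J$)
$\left(\left(24228 - 7870\right) \left(r{\left(57 \right)} - 15878\right) + 21271\right) \left(-43030 + 21710\right) = \left(\left(24228 - 7870\right) \left(\left(-3 + 57^{2} + 88 \cdot 57\right) - 15878\right) + 21271\right) \left(-43030 + 21710\right) = \left(16358 \left(\left(-3 + 3249 + 5016\right) - 15878\right) + 21271\right) \left(-21320\right) = \left(16358 \left(8262 - 15878\right) + 21271\right) \left(-21320\right) = \left(16358 \left(-7616\right) + 21271\right) \left(-21320\right) = \left(-124582528 + 21271\right) \left(-21320\right) = \left(-124561257\right) \left(-21320\right) = 2655645999240$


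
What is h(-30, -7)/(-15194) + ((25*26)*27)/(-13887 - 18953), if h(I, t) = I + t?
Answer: -13271981/24948548 ≈ -0.53197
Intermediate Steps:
h(-30, -7)/(-15194) + ((25*26)*27)/(-13887 - 18953) = (-30 - 7)/(-15194) + ((25*26)*27)/(-13887 - 18953) = -37*(-1/15194) + (650*27)/(-32840) = 37/15194 + 17550*(-1/32840) = 37/15194 - 1755/3284 = -13271981/24948548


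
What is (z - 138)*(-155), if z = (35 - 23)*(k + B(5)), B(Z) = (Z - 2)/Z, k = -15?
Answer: 48174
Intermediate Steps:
B(Z) = (-2 + Z)/Z
z = -864/5 (z = (35 - 23)*(-15 + (-2 + 5)/5) = 12*(-15 + (⅕)*3) = 12*(-15 + ⅗) = 12*(-72/5) = -864/5 ≈ -172.80)
(z - 138)*(-155) = (-864/5 - 138)*(-155) = -1554/5*(-155) = 48174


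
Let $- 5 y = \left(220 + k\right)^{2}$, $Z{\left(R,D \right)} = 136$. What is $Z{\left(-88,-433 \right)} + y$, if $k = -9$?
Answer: $- \frac{43841}{5} \approx -8768.2$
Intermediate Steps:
$y = - \frac{44521}{5}$ ($y = - \frac{\left(220 - 9\right)^{2}}{5} = - \frac{211^{2}}{5} = \left(- \frac{1}{5}\right) 44521 = - \frac{44521}{5} \approx -8904.2$)
$Z{\left(-88,-433 \right)} + y = 136 - \frac{44521}{5} = - \frac{43841}{5}$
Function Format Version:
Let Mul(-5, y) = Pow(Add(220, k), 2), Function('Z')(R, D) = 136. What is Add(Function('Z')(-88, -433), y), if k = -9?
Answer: Rational(-43841, 5) ≈ -8768.2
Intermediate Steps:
y = Rational(-44521, 5) (y = Mul(Rational(-1, 5), Pow(Add(220, -9), 2)) = Mul(Rational(-1, 5), Pow(211, 2)) = Mul(Rational(-1, 5), 44521) = Rational(-44521, 5) ≈ -8904.2)
Add(Function('Z')(-88, -433), y) = Add(136, Rational(-44521, 5)) = Rational(-43841, 5)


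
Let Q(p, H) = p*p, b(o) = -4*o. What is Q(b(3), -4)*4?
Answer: 576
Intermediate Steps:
Q(p, H) = p**2
Q(b(3), -4)*4 = (-4*3)**2*4 = (-12)**2*4 = 144*4 = 576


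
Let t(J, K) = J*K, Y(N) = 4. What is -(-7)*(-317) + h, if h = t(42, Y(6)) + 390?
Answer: -1661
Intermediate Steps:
h = 558 (h = 42*4 + 390 = 168 + 390 = 558)
-(-7)*(-317) + h = -(-7)*(-317) + 558 = -1*2219 + 558 = -2219 + 558 = -1661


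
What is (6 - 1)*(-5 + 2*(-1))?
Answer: -35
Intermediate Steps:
(6 - 1)*(-5 + 2*(-1)) = 5*(-5 - 2) = 5*(-7) = -35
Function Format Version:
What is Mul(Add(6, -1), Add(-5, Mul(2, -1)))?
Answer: -35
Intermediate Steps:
Mul(Add(6, -1), Add(-5, Mul(2, -1))) = Mul(5, Add(-5, -2)) = Mul(5, -7) = -35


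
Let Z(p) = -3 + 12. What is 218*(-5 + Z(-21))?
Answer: 872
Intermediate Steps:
Z(p) = 9
218*(-5 + Z(-21)) = 218*(-5 + 9) = 218*4 = 872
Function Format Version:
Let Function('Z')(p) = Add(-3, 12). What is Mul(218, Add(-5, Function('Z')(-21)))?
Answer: 872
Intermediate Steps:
Function('Z')(p) = 9
Mul(218, Add(-5, Function('Z')(-21))) = Mul(218, Add(-5, 9)) = Mul(218, 4) = 872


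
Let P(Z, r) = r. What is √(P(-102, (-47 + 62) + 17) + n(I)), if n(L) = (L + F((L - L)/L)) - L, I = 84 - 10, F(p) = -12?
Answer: 2*√5 ≈ 4.4721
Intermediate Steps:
I = 74
n(L) = -12 (n(L) = (L - 12) - L = (-12 + L) - L = -12)
√(P(-102, (-47 + 62) + 17) + n(I)) = √(((-47 + 62) + 17) - 12) = √((15 + 17) - 12) = √(32 - 12) = √20 = 2*√5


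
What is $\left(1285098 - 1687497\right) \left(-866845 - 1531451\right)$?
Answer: $965071912104$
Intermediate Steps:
$\left(1285098 - 1687497\right) \left(-866845 - 1531451\right) = \left(-402399\right) \left(-2398296\right) = 965071912104$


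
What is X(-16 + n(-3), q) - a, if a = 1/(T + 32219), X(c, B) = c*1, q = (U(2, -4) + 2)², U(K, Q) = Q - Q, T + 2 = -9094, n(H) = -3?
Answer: -439338/23123 ≈ -19.000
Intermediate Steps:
T = -9096 (T = -2 - 9094 = -9096)
U(K, Q) = 0
q = 4 (q = (0 + 2)² = 2² = 4)
X(c, B) = c
a = 1/23123 (a = 1/(-9096 + 32219) = 1/23123 ≈ 4.3247e-5)
X(-16 + n(-3), q) - a = (-16 - 3) - 1*1/23123 = -19 - 1/23123 = -439338/23123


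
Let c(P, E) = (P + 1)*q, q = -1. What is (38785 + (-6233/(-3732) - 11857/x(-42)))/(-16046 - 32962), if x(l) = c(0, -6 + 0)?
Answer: -189002177/182897856 ≈ -1.0334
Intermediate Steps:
c(P, E) = -1 - P (c(P, E) = (P + 1)*(-1) = (1 + P)*(-1) = -1 - P)
x(l) = -1 (x(l) = -1 - 1*0 = -1 + 0 = -1)
(38785 + (-6233/(-3732) - 11857/x(-42)))/(-16046 - 32962) = (38785 + (-6233/(-3732) - 11857/(-1)))/(-16046 - 32962) = (38785 + (-6233*(-1/3732) - 11857*(-1)))/(-49008) = (38785 + (6233/3732 + 11857))*(-1/49008) = (38785 + 44256557/3732)*(-1/49008) = (189002177/3732)*(-1/49008) = -189002177/182897856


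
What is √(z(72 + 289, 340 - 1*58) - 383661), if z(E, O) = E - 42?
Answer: I*√383342 ≈ 619.15*I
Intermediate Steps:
z(E, O) = -42 + E
√(z(72 + 289, 340 - 1*58) - 383661) = √((-42 + (72 + 289)) - 383661) = √((-42 + 361) - 383661) = √(319 - 383661) = √(-383342) = I*√383342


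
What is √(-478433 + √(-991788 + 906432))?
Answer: √(-478433 + 6*I*√2371) ≈ 0.211 + 691.69*I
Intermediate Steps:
√(-478433 + √(-991788 + 906432)) = √(-478433 + √(-85356)) = √(-478433 + 6*I*√2371)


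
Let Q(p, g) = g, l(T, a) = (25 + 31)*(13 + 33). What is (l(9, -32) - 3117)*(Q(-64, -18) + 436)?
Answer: -226138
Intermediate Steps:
l(T, a) = 2576 (l(T, a) = 56*46 = 2576)
(l(9, -32) - 3117)*(Q(-64, -18) + 436) = (2576 - 3117)*(-18 + 436) = -541*418 = -226138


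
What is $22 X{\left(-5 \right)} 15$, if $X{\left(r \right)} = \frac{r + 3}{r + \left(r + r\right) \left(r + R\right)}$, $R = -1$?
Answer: $-12$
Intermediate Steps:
$X{\left(r \right)} = \frac{3 + r}{r + 2 r \left(-1 + r\right)}$ ($X{\left(r \right)} = \frac{r + 3}{r + \left(r + r\right) \left(r - 1\right)} = \frac{3 + r}{r + 2 r \left(-1 + r\right)}$)
$22 X{\left(-5 \right)} 15 = 22 \frac{3 - 5}{\left(-5\right) \left(-1 + 2 \left(-5\right)\right)} 15 = 22 \left(\left(- \frac{1}{5}\right) \frac{1}{-1 - 10} \left(-2\right)\right) 15 = 22 \left(\left(- \frac{1}{5}\right) \frac{1}{-11} \left(-2\right)\right) 15 = 22 \left(\left(- \frac{1}{5}\right) \left(- \frac{1}{11}\right) \left(-2\right)\right) 15 = 22 \left(- \frac{2}{55}\right) 15 = \left(- \frac{4}{5}\right) 15 = -12$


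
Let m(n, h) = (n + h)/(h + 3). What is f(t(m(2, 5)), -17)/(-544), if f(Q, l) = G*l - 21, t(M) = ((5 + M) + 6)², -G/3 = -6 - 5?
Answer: 291/272 ≈ 1.0699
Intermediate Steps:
G = 33 (G = -3*(-6 - 5) = -3*(-11) = 33)
m(n, h) = (h + n)/(3 + h)
t(M) = (11 + M)²
f(Q, l) = -21 + 33*l (f(Q, l) = 33*l - 21 = -21 + 33*l)
f(t(m(2, 5)), -17)/(-544) = (-21 + 33*(-17))/(-544) = (-21 - 561)*(-1/544) = -582*(-1/544) = 291/272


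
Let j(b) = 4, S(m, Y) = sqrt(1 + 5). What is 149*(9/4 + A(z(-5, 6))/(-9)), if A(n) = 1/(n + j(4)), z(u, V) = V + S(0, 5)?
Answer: 564263/1692 + 149*sqrt(6)/846 ≈ 333.92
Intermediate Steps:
S(m, Y) = sqrt(6)
z(u, V) = V + sqrt(6)
A(n) = 1/(4 + n) (A(n) = 1/(n + 4) = 1/(4 + n))
149*(9/4 + A(z(-5, 6))/(-9)) = 149*(9/4 + 1/((4 + (6 + sqrt(6)))*(-9))) = 149*(9*(1/4) - 1/9/(10 + sqrt(6))) = 149*(9/4 - 1/(9*(10 + sqrt(6)))) = 1341/4 - 149/(9*(10 + sqrt(6)))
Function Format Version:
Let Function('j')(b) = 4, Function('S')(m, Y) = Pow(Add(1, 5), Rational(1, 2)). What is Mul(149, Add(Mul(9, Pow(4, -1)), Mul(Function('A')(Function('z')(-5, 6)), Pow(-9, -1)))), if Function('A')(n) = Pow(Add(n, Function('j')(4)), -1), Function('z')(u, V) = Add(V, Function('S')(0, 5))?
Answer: Add(Rational(564263, 1692), Mul(Rational(149, 846), Pow(6, Rational(1, 2)))) ≈ 333.92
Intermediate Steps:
Function('S')(m, Y) = Pow(6, Rational(1, 2))
Function('z')(u, V) = Add(V, Pow(6, Rational(1, 2)))
Function('A')(n) = Pow(Add(4, n), -1) (Function('A')(n) = Pow(Add(n, 4), -1) = Pow(Add(4, n), -1))
Mul(149, Add(Mul(9, Pow(4, -1)), Mul(Function('A')(Function('z')(-5, 6)), Pow(-9, -1)))) = Mul(149, Add(Mul(9, Pow(4, -1)), Mul(Pow(Add(4, Add(6, Pow(6, Rational(1, 2)))), -1), Pow(-9, -1)))) = Mul(149, Add(Mul(9, Rational(1, 4)), Mul(Pow(Add(10, Pow(6, Rational(1, 2))), -1), Rational(-1, 9)))) = Mul(149, Add(Rational(9, 4), Mul(Rational(-1, 9), Pow(Add(10, Pow(6, Rational(1, 2))), -1)))) = Add(Rational(1341, 4), Mul(Rational(-149, 9), Pow(Add(10, Pow(6, Rational(1, 2))), -1)))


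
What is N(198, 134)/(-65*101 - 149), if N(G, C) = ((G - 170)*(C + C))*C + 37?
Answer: -335191/2238 ≈ -149.77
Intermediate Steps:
N(G, C) = 37 + 2*C²*(-170 + G) (N(G, C) = ((-170 + G)*(2*C))*C + 37 = (2*C*(-170 + G))*C + 37 = 2*C²*(-170 + G) + 37 = 37 + 2*C²*(-170 + G))
N(198, 134)/(-65*101 - 149) = (37 - 340*134² + 2*198*134²)/(-65*101 - 149) = (37 - 340*17956 + 2*198*17956)/(-6565 - 149) = (37 - 6105040 + 7110576)/(-6714) = 1005573*(-1/6714) = -335191/2238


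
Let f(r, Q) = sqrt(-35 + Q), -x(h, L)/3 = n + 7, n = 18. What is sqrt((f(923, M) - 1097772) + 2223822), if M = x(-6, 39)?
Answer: sqrt(1126050 + I*sqrt(110)) ≈ 1061.2 + 0.005*I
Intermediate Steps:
x(h, L) = -75 (x(h, L) = -3*(18 + 7) = -3*25 = -75)
M = -75
sqrt((f(923, M) - 1097772) + 2223822) = sqrt((sqrt(-35 - 75) - 1097772) + 2223822) = sqrt((sqrt(-110) - 1097772) + 2223822) = sqrt((I*sqrt(110) - 1097772) + 2223822) = sqrt((-1097772 + I*sqrt(110)) + 2223822) = sqrt(1126050 + I*sqrt(110))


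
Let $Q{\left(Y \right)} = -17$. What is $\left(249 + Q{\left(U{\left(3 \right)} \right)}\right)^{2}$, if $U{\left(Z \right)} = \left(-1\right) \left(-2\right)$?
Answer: $53824$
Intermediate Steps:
$U{\left(Z \right)} = 2$
$\left(249 + Q{\left(U{\left(3 \right)} \right)}\right)^{2} = \left(249 - 17\right)^{2} = 232^{2} = 53824$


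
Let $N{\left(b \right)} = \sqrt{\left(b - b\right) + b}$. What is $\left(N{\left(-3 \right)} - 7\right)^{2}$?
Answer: $\left(7 - i \sqrt{3}\right)^{2} \approx 46.0 - 24.249 i$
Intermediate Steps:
$N{\left(b \right)} = \sqrt{b}$ ($N{\left(b \right)} = \sqrt{0 + b} = \sqrt{b}$)
$\left(N{\left(-3 \right)} - 7\right)^{2} = \left(\sqrt{-3} - 7\right)^{2} = \left(i \sqrt{3} - 7\right)^{2} = \left(-7 + i \sqrt{3}\right)^{2}$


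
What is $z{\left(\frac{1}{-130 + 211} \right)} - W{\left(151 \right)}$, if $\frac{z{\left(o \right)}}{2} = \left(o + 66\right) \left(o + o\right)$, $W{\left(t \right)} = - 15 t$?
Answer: $\frac{14882053}{6561} \approx 2268.3$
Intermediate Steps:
$z{\left(o \right)} = 4 o \left(66 + o\right)$ ($z{\left(o \right)} = 2 \left(o + 66\right) \left(o + o\right) = 2 \left(66 + o\right) 2 o = 2 \cdot 2 o \left(66 + o\right) = 4 o \left(66 + o\right)$)
$z{\left(\frac{1}{-130 + 211} \right)} - W{\left(151 \right)} = \frac{4 \left(66 + \frac{1}{-130 + 211}\right)}{-130 + 211} - \left(-15\right) 151 = \frac{4 \left(66 + \frac{1}{81}\right)}{81} - -2265 = 4 \cdot \frac{1}{81} \left(66 + \frac{1}{81}\right) + 2265 = 4 \cdot \frac{1}{81} \cdot \frac{5347}{81} + 2265 = \frac{21388}{6561} + 2265 = \frac{14882053}{6561}$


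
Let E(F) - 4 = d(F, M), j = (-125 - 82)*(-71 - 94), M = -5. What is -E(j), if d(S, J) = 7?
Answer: -11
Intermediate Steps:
j = 34155 (j = -207*(-165) = 34155)
E(F) = 11 (E(F) = 4 + 7 = 11)
-E(j) = -1*11 = -11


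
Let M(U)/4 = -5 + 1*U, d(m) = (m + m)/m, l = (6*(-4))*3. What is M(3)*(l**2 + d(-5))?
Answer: -41488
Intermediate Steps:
l = -72 (l = -24*3 = -72)
d(m) = 2 (d(m) = (2*m)/m = 2)
M(U) = -20 + 4*U (M(U) = 4*(-5 + 1*U) = 4*(-5 + U) = -20 + 4*U)
M(3)*(l**2 + d(-5)) = (-20 + 4*3)*((-72)**2 + 2) = (-20 + 12)*(5184 + 2) = -8*5186 = -41488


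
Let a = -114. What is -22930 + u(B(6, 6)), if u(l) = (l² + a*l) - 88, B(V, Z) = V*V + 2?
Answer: -25906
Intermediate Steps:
B(V, Z) = 2 + V² (B(V, Z) = V² + 2 = 2 + V²)
u(l) = -88 + l² - 114*l (u(l) = (l² - 114*l) - 88 = -88 + l² - 114*l)
-22930 + u(B(6, 6)) = -22930 + (-88 + (2 + 6²)² - 114*(2 + 6²)) = -22930 + (-88 + (2 + 36)² - 114*(2 + 36)) = -22930 + (-88 + 38² - 114*38) = -22930 + (-88 + 1444 - 4332) = -22930 - 2976 = -25906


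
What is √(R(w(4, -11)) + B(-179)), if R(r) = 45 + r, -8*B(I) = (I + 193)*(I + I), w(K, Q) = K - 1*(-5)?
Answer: √2722/2 ≈ 26.086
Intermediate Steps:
w(K, Q) = 5 + K (w(K, Q) = K + 5 = 5 + K)
B(I) = -I*(193 + I)/4 (B(I) = -(I + 193)*(I + I)/8 = -(193 + I)*2*I/8 = -I*(193 + I)/4)
√(R(w(4, -11)) + B(-179)) = √((45 + (5 + 4)) - ¼*(-179)*(193 - 179)) = √((45 + 9) - ¼*(-179)*14) = √(54 + 1253/2) = √(1361/2) = √2722/2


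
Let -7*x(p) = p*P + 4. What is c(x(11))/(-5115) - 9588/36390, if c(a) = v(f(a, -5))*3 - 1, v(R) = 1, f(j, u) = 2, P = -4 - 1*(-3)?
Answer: -327436/1240899 ≈ -0.26387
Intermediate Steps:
P = -1 (P = -4 + 3 = -1)
x(p) = -4/7 + p/7 (x(p) = -(p*(-1) + 4)/7 = -(-p + 4)/7 = -(4 - p)/7 = -4/7 + p/7)
c(a) = 2 (c(a) = 1*3 - 1 = 3 - 1 = 2)
c(x(11))/(-5115) - 9588/36390 = 2/(-5115) - 9588/36390 = 2*(-1/5115) - 9588*1/36390 = -2/5115 - 1598/6065 = -327436/1240899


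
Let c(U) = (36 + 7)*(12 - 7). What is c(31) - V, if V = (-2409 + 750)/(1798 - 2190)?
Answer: 11803/56 ≈ 210.77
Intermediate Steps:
c(U) = 215 (c(U) = 43*5 = 215)
V = 237/56 (V = -1659/(-392) = -1659*(-1/392) = 237/56 ≈ 4.2321)
c(31) - V = 215 - 1*237/56 = 215 - 237/56 = 11803/56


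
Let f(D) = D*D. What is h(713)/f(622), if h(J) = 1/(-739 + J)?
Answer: -1/10058984 ≈ -9.9414e-8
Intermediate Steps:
f(D) = D²
h(713)/f(622) = 1/((-739 + 713)*(622²)) = 1/(-26*386884) = -1/26*1/386884 = -1/10058984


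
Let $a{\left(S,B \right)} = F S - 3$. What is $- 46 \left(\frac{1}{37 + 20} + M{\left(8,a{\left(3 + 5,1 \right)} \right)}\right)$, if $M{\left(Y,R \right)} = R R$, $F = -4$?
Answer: $- \frac{3211996}{57} \approx -56351.0$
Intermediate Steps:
$a{\left(S,B \right)} = -3 - 4 S$ ($a{\left(S,B \right)} = - 4 S - 3 = -3 - 4 S$)
$M{\left(Y,R \right)} = R^{2}$
$- 46 \left(\frac{1}{37 + 20} + M{\left(8,a{\left(3 + 5,1 \right)} \right)}\right) = - 46 \left(\frac{1}{37 + 20} + \left(-3 - 4 \left(3 + 5\right)\right)^{2}\right) = - 46 \left(\frac{1}{57} + \left(-3 - 32\right)^{2}\right) = - 46 \left(\frac{1}{57} + \left(-35\right)^{2}\right) = - 46 \left(\frac{1}{57} + 1225\right) = \left(-46\right) \frac{69826}{57} = - \frac{3211996}{57}$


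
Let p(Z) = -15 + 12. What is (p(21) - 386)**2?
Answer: 151321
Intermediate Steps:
p(Z) = -3
(p(21) - 386)**2 = (-3 - 386)**2 = (-389)**2 = 151321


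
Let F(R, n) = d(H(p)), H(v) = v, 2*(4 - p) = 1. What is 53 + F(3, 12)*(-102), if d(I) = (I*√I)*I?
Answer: 53 - 2499*√14/4 ≈ -2284.6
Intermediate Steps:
p = 7/2 (p = 4 - ½*1 = 4 - ½ = 7/2 ≈ 3.5000)
d(I) = I^(5/2) (d(I) = I^(3/2)*I = I^(5/2))
F(R, n) = 49*√14/8 (F(R, n) = (7/2)^(5/2) = 49*√14/8)
53 + F(3, 12)*(-102) = 53 + (49*√14/8)*(-102) = 53 - 2499*√14/4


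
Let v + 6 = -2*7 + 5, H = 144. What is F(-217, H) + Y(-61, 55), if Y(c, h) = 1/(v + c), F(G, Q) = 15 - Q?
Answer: -9805/76 ≈ -129.01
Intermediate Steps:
v = -15 (v = -6 + (-2*7 + 5) = -6 + (-14 + 5) = -6 - 9 = -15)
Y(c, h) = 1/(-15 + c)
F(-217, H) + Y(-61, 55) = (15 - 1*144) + 1/(-15 - 61) = (15 - 144) + 1/(-76) = -129 - 1/76 = -9805/76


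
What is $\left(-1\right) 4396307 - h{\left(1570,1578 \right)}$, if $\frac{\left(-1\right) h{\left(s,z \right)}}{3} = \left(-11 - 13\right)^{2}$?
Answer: $-4394579$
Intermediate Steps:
$h{\left(s,z \right)} = -1728$ ($h{\left(s,z \right)} = - 3 \left(-11 - 13\right)^{2} = - 3 \left(-24\right)^{2} = \left(-3\right) 576 = -1728$)
$\left(-1\right) 4396307 - h{\left(1570,1578 \right)} = \left(-1\right) 4396307 - -1728 = -4396307 + 1728 = -4394579$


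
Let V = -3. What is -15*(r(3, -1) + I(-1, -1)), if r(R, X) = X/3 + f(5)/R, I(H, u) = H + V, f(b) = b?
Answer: 40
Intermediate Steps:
I(H, u) = -3 + H (I(H, u) = H - 3 = -3 + H)
r(R, X) = 5/R + X/3 (r(R, X) = X/3 + 5/R = 5/R + X/3)
-15*(r(3, -1) + I(-1, -1)) = -15*((5/3 + (⅓)*(-1)) + (-3 - 1)) = -15*((5*(⅓) - ⅓) - 4) = -15*((5/3 - ⅓) - 4) = -15*(4/3 - 4) = -15*(-8/3) = 40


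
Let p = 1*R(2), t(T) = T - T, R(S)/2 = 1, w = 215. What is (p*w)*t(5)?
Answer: 0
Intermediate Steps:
R(S) = 2 (R(S) = 2*1 = 2)
t(T) = 0
p = 2 (p = 1*2 = 2)
(p*w)*t(5) = (2*215)*0 = 430*0 = 0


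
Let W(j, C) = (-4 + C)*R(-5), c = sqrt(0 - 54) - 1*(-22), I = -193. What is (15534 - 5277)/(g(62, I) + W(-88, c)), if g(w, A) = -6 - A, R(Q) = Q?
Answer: 994929/10759 + 153855*I*sqrt(6)/10759 ≈ 92.474 + 35.028*I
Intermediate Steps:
c = 22 + 3*I*sqrt(6) (c = sqrt(-54) + 22 = 3*I*sqrt(6) + 22 = 22 + 3*I*sqrt(6) ≈ 22.0 + 7.3485*I)
W(j, C) = 20 - 5*C (W(j, C) = (-4 + C)*(-5) = 20 - 5*C)
(15534 - 5277)/(g(62, I) + W(-88, c)) = (15534 - 5277)/((-6 - 1*(-193)) + (20 - 5*(22 + 3*I*sqrt(6)))) = 10257/((-6 + 193) + (20 + (-110 - 15*I*sqrt(6)))) = 10257/(187 + (-90 - 15*I*sqrt(6))) = 10257/(97 - 15*I*sqrt(6))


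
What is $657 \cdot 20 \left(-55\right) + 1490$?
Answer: $-721210$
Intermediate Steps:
$657 \cdot 20 \left(-55\right) + 1490 = 657 \left(-1100\right) + 1490 = -722700 + 1490 = -721210$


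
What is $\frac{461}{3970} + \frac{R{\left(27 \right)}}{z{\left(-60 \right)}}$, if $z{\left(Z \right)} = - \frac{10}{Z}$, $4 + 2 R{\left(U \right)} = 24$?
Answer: $\frac{238661}{3970} \approx 60.116$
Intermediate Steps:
$R{\left(U \right)} = 10$ ($R{\left(U \right)} = -2 + \frac{1}{2} \cdot 24 = -2 + 12 = 10$)
$\frac{461}{3970} + \frac{R{\left(27 \right)}}{z{\left(-60 \right)}} = \frac{461}{3970} + \frac{10}{\left(-10\right) \frac{1}{-60}} = 461 \cdot \frac{1}{3970} + \frac{10}{\left(-10\right) \left(- \frac{1}{60}\right)} = \frac{461}{3970} + 10 \frac{1}{\frac{1}{6}} = \frac{461}{3970} + 10 \cdot 6 = \frac{461}{3970} + 60 = \frac{238661}{3970}$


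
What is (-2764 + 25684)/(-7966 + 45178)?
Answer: 1910/3101 ≈ 0.61593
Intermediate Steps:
(-2764 + 25684)/(-7966 + 45178) = 22920/37212 = 22920*(1/37212) = 1910/3101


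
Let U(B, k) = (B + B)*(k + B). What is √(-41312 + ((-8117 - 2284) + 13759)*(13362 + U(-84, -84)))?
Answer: 418*√799 ≈ 11815.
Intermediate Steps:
U(B, k) = 2*B*(B + k) (U(B, k) = (2*B)*(B + k) = 2*B*(B + k))
√(-41312 + ((-8117 - 2284) + 13759)*(13362 + U(-84, -84))) = √(-41312 + ((-8117 - 2284) + 13759)*(13362 + 2*(-84)*(-84 - 84))) = √(-41312 + (-10401 + 13759)*(13362 + 2*(-84)*(-168))) = √(-41312 + 3358*(13362 + 28224)) = √(-41312 + 3358*41586) = √(-41312 + 139645788) = √139604476 = 418*√799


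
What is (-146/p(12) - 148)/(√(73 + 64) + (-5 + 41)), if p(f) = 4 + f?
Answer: -11313/2318 + 1257*√137/9272 ≈ -3.2937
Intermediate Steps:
(-146/p(12) - 148)/(√(73 + 64) + (-5 + 41)) = (-146/(4 + 12) - 148)/(√(73 + 64) + (-5 + 41)) = (-146/16 - 148)/(√137 + 36) = (-146*1/16 - 148)/(36 + √137) = (-73/8 - 148)/(36 + √137) = -1257/(8*(36 + √137))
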